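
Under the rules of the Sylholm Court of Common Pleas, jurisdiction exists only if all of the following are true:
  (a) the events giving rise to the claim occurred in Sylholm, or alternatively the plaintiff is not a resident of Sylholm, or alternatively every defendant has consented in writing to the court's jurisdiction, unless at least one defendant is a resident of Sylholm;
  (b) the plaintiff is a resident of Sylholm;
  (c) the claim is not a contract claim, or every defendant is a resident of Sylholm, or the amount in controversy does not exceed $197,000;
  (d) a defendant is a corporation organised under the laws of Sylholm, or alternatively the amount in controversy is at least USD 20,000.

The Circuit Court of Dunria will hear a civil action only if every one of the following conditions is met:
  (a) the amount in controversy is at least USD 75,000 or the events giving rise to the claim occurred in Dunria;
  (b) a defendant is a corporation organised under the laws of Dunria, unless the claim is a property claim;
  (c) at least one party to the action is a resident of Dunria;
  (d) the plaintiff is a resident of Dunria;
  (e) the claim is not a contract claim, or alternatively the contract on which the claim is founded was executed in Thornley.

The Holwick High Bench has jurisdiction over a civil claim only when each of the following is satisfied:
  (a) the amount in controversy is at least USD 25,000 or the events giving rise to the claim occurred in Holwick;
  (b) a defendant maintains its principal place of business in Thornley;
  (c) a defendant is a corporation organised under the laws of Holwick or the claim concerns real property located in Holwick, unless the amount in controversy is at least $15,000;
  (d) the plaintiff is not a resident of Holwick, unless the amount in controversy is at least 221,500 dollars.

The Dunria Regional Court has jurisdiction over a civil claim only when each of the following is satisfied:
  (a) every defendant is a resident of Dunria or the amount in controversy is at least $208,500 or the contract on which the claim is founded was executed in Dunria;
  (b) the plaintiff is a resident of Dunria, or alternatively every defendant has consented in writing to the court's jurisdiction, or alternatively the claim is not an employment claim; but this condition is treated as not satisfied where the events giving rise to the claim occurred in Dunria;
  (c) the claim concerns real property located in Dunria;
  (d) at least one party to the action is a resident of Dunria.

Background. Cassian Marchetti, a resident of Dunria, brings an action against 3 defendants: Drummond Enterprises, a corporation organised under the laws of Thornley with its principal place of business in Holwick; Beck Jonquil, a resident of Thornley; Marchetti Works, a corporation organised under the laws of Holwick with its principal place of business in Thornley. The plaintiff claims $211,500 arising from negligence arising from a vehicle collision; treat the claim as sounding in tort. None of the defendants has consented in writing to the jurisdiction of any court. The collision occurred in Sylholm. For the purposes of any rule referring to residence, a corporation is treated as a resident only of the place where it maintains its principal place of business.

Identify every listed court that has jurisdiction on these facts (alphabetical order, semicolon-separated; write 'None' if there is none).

the Holwick High Bench

The Sylholm Court of Common Pleas:
  (a) The operative events occurred in Sylholm — that alternative is enough. Met.
  (b) The plaintiff resides in Dunria, not Sylholm. Condition not met.
  (c) The claim is a tort claim, not a contract claim, which satisfies one of the alternatives. Satisfied.
  (d) The amount in controversy is $211,500, which meets the $20,000 floor — that alternative is enough. Met.
  → The court lacks jurisdiction.
The Circuit Court of Dunria:
  (a) The amount in controversy is USD 211,500, which meets the $75,000 floor, so one alternative holds. Condition met.
  (b) The corporate defendant(s) are organised in Holwick, Thornley, not Dunria. Nor does the 'unless' clause help: the claim is a tort claim, not a property claim. Condition not met.
  (c) Cassian Marchetti resides in Dunria. Condition met.
  (d) The plaintiff resides in Dunria. Satisfied.
  (e) The claim is a tort claim, not a contract claim, so this disjunct is met. Met.
  → Not every requirement is met — no jurisdiction.
The Holwick High Bench:
  (a) The amount in controversy is 211,500 dollars, which meets the USD 25,000 floor, which satisfies one of the alternatives. Condition met.
  (b) Marchetti Works has its principal place of business in Thornley. Met.
  (c) Marchetti Works is organised under the laws of Holwick, which satisfies one of the alternatives. Condition met.
  (d) The plaintiff resides in Dunria, which is not Holwick. Condition met.
  → Every requirement is satisfied — jurisdiction.
The Dunria Regional Court:
  (a) The amount in controversy is $211,500, which meets the $208,500 floor — that alternative is enough. Satisfied.
  (b) The plaintiff resides in Dunria, so one alternative holds. And the carve-out is inapplicable — the operative events occurred in Sylholm, not Dunria. Satisfied.
  (c) The claim does not concern real property. Fails.
  (d) Cassian Marchetti resides in Dunria. Satisfied.
  → At least one condition fails; no jurisdiction.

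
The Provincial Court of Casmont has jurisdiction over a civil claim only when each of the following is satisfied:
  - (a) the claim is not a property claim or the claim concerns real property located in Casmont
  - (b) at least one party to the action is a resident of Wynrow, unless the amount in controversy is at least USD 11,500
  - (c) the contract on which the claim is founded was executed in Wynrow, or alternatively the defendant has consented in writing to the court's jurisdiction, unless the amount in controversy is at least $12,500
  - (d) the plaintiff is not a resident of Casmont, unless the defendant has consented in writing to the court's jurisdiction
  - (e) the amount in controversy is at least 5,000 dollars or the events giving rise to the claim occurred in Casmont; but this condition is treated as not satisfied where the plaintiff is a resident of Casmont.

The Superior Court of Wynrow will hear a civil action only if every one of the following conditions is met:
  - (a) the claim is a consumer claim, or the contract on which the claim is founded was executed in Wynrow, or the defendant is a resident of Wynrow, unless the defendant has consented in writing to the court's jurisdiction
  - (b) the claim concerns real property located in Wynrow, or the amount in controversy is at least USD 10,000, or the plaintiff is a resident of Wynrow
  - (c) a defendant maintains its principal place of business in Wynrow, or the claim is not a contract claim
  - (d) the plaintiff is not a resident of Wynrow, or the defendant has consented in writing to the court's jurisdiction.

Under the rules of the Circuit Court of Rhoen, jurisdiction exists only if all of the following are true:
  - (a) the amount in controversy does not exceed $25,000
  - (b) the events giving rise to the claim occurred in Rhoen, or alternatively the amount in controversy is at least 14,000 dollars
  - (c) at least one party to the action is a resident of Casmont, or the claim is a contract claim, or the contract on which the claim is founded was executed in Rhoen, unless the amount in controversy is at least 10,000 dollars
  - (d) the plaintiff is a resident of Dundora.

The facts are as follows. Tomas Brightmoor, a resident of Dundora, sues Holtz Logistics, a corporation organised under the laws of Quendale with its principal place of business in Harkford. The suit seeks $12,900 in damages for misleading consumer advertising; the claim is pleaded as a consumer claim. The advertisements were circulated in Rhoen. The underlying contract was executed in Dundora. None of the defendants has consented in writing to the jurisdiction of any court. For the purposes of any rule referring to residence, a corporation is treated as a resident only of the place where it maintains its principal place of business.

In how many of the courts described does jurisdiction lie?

The Provincial Court of Casmont:
  (a) The claim is a consumer claim, not a property claim, so one alternative holds. Condition met.
  (b) No party resides in Wynrow. The proviso rescues it, though: the amount in controversy is 12,900 dollars, which meets the USD 11,500 floor. Satisfied.
  (c) The contract was executed in Dundora, not Wynrow; no such written consent has been filed — no alternative holds. However, the amount in controversy is 12,900 dollars, which meets the USD 12,500 floor, so the 'unless' proviso supplies this condition. Condition met.
  (d) The plaintiff resides in Dundora, which is not Casmont. Satisfied.
  (e) The amount in controversy is USD 12,900, which meets the 5,000 dollars floor, which satisfies one of the alternatives. And the carve-out is inapplicable — the plaintiff resides in Dundora, not Casmont. Met.
  → All conditions met; jurisdiction exists.
The Superior Court of Wynrow:
  (a) The claim is a consumer claim, so this disjunct is met. Met.
  (b) The amount in controversy is $12,900, which meets the $10,000 floor, so one alternative holds. Condition met.
  (c) The claim is a consumer claim, not a contract claim, so one alternative holds. Satisfied.
  (d) The plaintiff resides in Dundora, which is not Wynrow, so one alternative holds. Satisfied.
  → Every requirement is satisfied — jurisdiction.
The Circuit Court of Rhoen:
  (a) The amount in controversy is USD 12,900, within the USD 25,000 ceiling. Satisfied.
  (b) The operative events occurred in Rhoen, which satisfies one of the alternatives. Satisfied.
  (c) No party resides in Casmont; the claim is a consumer claim, not a contract claim; the contract was executed in Dundora, not Rhoen — none of the alternatives is met. But the amount in controversy is 12,900 dollars, which meets the $10,000 floor, and the 'unless' clause therefore excuses the requirement. Condition met.
  (d) The plaintiff resides in Dundora. Satisfied.
  → The court has jurisdiction.
Courts with jurisdiction: the Provincial Court of Casmont, the Superior Court of Wynrow, the Circuit Court of Rhoen — 3 in total.

3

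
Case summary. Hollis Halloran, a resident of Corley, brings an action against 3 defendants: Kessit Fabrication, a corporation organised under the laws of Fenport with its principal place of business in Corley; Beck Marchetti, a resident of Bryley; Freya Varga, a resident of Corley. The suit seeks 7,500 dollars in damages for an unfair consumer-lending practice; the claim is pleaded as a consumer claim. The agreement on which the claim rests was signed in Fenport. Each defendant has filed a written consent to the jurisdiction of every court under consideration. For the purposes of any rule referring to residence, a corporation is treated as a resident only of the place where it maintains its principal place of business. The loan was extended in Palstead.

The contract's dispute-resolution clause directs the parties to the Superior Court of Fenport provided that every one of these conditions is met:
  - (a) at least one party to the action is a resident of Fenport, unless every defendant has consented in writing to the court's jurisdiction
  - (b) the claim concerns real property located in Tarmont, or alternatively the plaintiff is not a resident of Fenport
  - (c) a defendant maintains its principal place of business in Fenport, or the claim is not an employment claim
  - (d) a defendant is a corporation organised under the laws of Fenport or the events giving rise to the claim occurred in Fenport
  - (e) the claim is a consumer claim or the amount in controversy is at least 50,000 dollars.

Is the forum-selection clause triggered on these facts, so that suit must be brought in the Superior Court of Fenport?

The Superior Court of Fenport:
  (a) No party resides in Fenport. But every defendant has filed written consent, and the 'unless' clause therefore excuses the requirement. Met.
  (b) The plaintiff resides in Corley, which is not Fenport, so one alternative holds. Met.
  (c) The claim is a consumer claim, not an employment claim, so one alternative holds. Condition met.
  (d) Kessit Fabrication is organised under the laws of Fenport — that alternative is enough. Met.
  (e) The claim is a consumer claim, which satisfies one of the alternatives. Condition met.
  → The clause applies.

Yes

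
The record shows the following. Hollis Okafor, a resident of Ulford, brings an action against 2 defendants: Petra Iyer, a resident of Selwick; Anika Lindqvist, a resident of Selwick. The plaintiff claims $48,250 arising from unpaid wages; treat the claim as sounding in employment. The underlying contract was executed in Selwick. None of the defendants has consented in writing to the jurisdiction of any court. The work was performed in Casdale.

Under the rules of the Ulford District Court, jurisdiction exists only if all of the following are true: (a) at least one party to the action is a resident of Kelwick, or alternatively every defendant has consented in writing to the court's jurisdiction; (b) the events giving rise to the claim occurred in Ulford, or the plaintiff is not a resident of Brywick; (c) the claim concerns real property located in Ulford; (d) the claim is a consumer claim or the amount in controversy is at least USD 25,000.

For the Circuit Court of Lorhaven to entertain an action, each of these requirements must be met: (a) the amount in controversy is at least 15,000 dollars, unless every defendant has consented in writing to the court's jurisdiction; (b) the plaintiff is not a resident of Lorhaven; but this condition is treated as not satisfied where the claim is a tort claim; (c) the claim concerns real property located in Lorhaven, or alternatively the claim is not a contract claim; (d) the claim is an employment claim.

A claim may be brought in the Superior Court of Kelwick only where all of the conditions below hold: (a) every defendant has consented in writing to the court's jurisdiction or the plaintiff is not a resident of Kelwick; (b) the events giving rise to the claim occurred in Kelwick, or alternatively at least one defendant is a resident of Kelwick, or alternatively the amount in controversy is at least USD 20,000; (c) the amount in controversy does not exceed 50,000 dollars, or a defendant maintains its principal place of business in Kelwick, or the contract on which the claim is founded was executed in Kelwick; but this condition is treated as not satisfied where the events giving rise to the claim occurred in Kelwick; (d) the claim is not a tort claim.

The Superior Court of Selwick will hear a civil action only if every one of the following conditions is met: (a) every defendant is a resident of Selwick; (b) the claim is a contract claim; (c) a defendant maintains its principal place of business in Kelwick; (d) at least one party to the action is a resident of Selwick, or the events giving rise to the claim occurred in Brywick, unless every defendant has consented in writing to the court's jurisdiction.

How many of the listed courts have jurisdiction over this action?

2

The Ulford District Court:
  (a) No party resides in Kelwick; no such written consent has been filed — none of the alternatives is met. Not satisfied.
  (b) The plaintiff resides in Ulford, which is not Brywick, so one alternative holds. Condition met.
  (c) The claim does not concern real property. Not met.
  (d) The amount in controversy is 48,250 dollars, which meets the USD 25,000 floor — that alternative is enough. Condition met.
  → At least one condition fails; no jurisdiction.
The Circuit Court of Lorhaven:
  (a) The amount in controversy is 48,250 dollars, which meets the $15,000 floor. Satisfied.
  (b) The plaintiff resides in Ulford, which is not Lorhaven. The carve-out does not apply: the claim is an employment claim, not a tort claim. Satisfied.
  (c) The claim is an employment claim, not a contract claim — that alternative is enough. Met.
  (d) The claim is an employment claim. Satisfied.
  → All conditions met; jurisdiction exists.
The Superior Court of Kelwick:
  (a) The plaintiff resides in Ulford, which is not Kelwick — that alternative is enough. Condition met.
  (b) The amount in controversy is USD 48,250, which meets the USD 20,000 floor, so one alternative holds. Met.
  (c) The amount in controversy is USD 48,250, within the USD 50,000 ceiling — that alternative is enough. And the carve-out is inapplicable — the operative events occurred in Casdale, not Kelwick. Satisfied.
  (d) The claim is an employment claim, not a tort claim. Met.
  → All conditions met; jurisdiction exists.
The Superior Court of Selwick:
  (a) The defendants reside as follows — Petra Iyer in Selwick, Anika Lindqvist in Selwick — all in Selwick. Satisfied.
  (b) The claim is an employment claim, not a contract claim. Not satisfied.
  (c) No defendant is a corporation. Fails.
  (d) Petra Iyer resides in Selwick — that alternative is enough. Met.
  → At least one condition fails; no jurisdiction.
Courts with jurisdiction: the Circuit Court of Lorhaven, the Superior Court of Kelwick — 2 in total.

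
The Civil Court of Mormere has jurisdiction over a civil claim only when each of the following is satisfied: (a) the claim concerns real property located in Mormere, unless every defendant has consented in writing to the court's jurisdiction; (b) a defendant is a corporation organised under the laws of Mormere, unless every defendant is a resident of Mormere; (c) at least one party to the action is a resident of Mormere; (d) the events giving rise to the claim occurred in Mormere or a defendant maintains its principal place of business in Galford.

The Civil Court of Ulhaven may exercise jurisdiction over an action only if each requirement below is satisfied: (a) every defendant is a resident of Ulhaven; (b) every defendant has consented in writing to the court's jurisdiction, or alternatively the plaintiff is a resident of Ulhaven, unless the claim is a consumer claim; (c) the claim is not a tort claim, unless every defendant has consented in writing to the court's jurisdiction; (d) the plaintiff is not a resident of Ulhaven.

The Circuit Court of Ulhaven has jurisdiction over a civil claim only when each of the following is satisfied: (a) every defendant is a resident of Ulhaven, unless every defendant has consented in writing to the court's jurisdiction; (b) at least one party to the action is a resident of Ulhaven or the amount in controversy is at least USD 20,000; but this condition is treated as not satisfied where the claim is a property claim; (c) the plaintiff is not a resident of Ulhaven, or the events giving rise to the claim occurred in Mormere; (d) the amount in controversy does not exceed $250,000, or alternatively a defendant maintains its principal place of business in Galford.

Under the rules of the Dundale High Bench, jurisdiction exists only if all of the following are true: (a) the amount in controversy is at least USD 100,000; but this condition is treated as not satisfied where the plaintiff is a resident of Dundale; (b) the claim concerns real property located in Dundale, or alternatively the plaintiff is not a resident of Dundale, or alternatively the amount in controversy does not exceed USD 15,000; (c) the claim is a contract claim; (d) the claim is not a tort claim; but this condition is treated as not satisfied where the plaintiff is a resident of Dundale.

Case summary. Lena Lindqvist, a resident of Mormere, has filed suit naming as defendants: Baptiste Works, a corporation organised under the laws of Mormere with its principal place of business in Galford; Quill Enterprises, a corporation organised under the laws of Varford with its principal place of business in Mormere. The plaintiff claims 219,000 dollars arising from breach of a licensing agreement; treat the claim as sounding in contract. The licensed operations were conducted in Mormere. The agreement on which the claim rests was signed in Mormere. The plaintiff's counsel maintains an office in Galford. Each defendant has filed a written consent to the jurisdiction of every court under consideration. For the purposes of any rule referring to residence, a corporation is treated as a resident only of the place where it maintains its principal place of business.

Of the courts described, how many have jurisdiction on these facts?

3

The Civil Court of Mormere:
  (a) The claim does not concern real property. However, every defendant has filed written consent, so the 'unless' proviso supplies this condition. Condition met.
  (b) Baptiste Works is organised under the laws of Mormere. Condition met.
  (c) Lena Lindqvist resides in Mormere. Met.
  (d) The operative events occurred in Mormere — that alternative is enough. Condition met.
  → All conditions met; jurisdiction exists.
The Civil Court of Ulhaven:
  (a) The defendants reside as follows — Baptiste Works in Galford, Quill Enterprises in Mormere — not all in Ulhaven. Condition not met.
  (b) Every defendant has filed written consent, so one alternative holds. Met.
  (c) The claim is a contract claim, not a tort claim. Met.
  (d) The plaintiff resides in Mormere, which is not Ulhaven. Condition met.
  → At least one condition fails; no jurisdiction.
The Circuit Court of Ulhaven:
  (a) The defendants reside as follows — Baptiste Works in Galford, Quill Enterprises in Mormere — not all in Ulhaven. But every defendant has filed written consent, and the 'unless' clause therefore excuses the requirement. Satisfied.
  (b) The amount in controversy is $219,000, which meets the $20,000 floor — that alternative is enough. The carve-out does not apply: the claim is a contract claim, not a property claim. Met.
  (c) The plaintiff resides in Mormere, which is not Ulhaven — that alternative is enough. Condition met.
  (d) The amount in controversy is USD 219,000, within the USD 250,000 ceiling — that alternative is enough. Met.
  → Every requirement is satisfied — jurisdiction.
The Dundale High Bench:
  (a) The amount in controversy is 219,000 dollars, which meets the USD 100,000 floor. And the carve-out is inapplicable — the plaintiff resides in Mormere, not Dundale. Condition met.
  (b) The plaintiff resides in Mormere, which is not Dundale, which satisfies one of the alternatives. Satisfied.
  (c) The claim is a contract claim. Satisfied.
  (d) The claim is a contract claim, not a tort claim. And the carve-out is inapplicable — the plaintiff resides in Mormere, not Dundale. Condition met.
  → All conditions met; jurisdiction exists.
Courts with jurisdiction: the Civil Court of Mormere, the Circuit Court of Ulhaven, the Dundale High Bench — 3 in total.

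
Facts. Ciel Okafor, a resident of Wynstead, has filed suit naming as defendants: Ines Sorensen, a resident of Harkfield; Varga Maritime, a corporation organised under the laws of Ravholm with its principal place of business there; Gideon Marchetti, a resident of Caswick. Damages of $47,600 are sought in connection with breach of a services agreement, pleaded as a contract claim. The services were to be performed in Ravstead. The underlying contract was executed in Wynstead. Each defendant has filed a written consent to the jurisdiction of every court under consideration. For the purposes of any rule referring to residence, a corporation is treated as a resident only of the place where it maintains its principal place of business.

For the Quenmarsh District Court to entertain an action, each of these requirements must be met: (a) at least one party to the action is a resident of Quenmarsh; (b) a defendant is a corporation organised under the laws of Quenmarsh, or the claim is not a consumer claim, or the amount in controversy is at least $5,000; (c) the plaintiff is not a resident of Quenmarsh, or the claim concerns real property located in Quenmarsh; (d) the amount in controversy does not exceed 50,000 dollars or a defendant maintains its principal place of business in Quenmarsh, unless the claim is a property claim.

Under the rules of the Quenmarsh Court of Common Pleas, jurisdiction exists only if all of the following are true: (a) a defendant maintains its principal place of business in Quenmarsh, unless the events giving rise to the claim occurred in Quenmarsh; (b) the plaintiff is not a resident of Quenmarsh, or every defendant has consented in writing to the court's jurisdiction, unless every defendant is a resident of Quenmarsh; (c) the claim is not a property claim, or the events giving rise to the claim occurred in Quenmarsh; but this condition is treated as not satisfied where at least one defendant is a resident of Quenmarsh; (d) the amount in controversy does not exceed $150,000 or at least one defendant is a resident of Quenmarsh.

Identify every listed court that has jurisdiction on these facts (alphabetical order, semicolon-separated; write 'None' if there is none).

The Quenmarsh District Court:
  (a) No party resides in Quenmarsh. Not met.
  (b) The claim is a contract claim, not a consumer claim — that alternative is enough. Satisfied.
  (c) The plaintiff resides in Wynstead, which is not Quenmarsh — that alternative is enough. Met.
  (d) The amount in controversy is 47,600 dollars, within the $50,000 ceiling, so this disjunct is met. Met.
  → Not every requirement is met — no jurisdiction.
The Quenmarsh Court of Common Pleas:
  (a) The corporate defendant(s) have their principal place of business in Ravholm, not Quenmarsh. Nor does the 'unless' clause help: the operative events occurred in Ravstead, not Quenmarsh. Condition not met.
  (b) The plaintiff resides in Wynstead, which is not Quenmarsh, so one alternative holds. Met.
  (c) The claim is a contract claim, not a property claim, so one alternative holds. And the carve-out is inapplicable — no defendant resides in Quenmarsh (they reside in Harkfield, Ravholm, Caswick). Satisfied.
  (d) The amount in controversy is USD 47,600, within the USD 150,000 ceiling, so this disjunct is met. Condition met.
  → The court lacks jurisdiction.

None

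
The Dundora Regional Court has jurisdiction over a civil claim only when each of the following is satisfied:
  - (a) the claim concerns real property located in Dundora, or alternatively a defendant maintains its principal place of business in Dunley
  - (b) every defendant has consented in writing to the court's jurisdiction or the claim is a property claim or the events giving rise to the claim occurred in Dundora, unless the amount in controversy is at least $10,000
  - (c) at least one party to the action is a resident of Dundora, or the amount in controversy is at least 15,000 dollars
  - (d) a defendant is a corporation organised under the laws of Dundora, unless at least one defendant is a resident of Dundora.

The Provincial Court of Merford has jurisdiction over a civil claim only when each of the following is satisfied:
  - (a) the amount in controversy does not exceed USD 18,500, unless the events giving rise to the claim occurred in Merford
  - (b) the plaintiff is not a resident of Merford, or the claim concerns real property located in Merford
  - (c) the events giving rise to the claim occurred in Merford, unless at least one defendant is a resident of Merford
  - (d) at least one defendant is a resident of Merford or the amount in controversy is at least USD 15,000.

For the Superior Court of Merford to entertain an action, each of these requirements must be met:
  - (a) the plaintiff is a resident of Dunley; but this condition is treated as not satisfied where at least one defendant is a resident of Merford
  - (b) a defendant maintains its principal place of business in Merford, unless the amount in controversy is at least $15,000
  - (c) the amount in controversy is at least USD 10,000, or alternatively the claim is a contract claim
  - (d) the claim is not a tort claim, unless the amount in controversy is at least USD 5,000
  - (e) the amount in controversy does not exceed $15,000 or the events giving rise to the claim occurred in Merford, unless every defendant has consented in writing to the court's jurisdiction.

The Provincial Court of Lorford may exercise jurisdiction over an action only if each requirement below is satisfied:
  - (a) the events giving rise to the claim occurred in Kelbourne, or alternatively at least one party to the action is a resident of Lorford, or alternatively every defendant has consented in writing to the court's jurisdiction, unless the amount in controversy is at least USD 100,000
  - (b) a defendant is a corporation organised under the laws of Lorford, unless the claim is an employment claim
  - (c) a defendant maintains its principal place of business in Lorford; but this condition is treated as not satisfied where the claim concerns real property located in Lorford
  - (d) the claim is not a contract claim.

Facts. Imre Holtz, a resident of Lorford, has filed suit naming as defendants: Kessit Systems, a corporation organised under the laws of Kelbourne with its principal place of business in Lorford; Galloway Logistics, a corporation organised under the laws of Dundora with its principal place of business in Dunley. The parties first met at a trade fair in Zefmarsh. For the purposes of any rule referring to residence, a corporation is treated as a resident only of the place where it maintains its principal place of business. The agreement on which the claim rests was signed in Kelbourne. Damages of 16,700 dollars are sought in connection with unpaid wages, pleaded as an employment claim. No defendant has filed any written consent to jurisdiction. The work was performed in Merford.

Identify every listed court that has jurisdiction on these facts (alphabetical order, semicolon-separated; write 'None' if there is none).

The Dundora Regional Court:
  (a) Galloway Logistics has its principal place of business in Dunley, so one alternative holds. Satisfied.
  (b) No such written consent has been filed; the claim is an employment claim, not a property claim; the operative events occurred in Merford, not Dundora — every alternative fails. But the amount in controversy is $16,700, which meets the $10,000 floor, and the 'unless' clause therefore excuses the requirement. Satisfied.
  (c) The amount in controversy is 16,700 dollars, which meets the $15,000 floor — that alternative is enough. Satisfied.
  (d) Galloway Logistics is organised under the laws of Dundora. Satisfied.
  → Jurisdiction lies.
The Provincial Court of Merford:
  (a) The amount in controversy is 16,700 dollars, within the 18,500 dollars ceiling. Condition met.
  (b) The plaintiff resides in Lorford, which is not Merford, which satisfies one of the alternatives. Satisfied.
  (c) The operative events occurred in Merford. Condition met.
  (d) The amount in controversy is 16,700 dollars, which meets the USD 15,000 floor, so one alternative holds. Condition met.
  → Every requirement is satisfied — jurisdiction.
The Superior Court of Merford:
  (a) The plaintiff resides in Lorford, not Dunley. Not satisfied.
  (b) The corporate defendant(s) have their principal place of business in Dunley, Lorford, not Merford. However, the amount in controversy is 16,700 dollars, which meets the 15,000 dollars floor, so the 'unless' proviso supplies this condition. Met.
  (c) The amount in controversy is $16,700, which meets the USD 10,000 floor, so one alternative holds. Condition met.
  (d) The claim is an employment claim, not a tort claim. Met.
  (e) The operative events occurred in Merford — that alternative is enough. Condition met.
  → Not every requirement is met — no jurisdiction.
The Provincial Court of Lorford:
  (a) Imre Holtz resides in Lorford, which satisfies one of the alternatives. Satisfied.
  (b) The corporate defendant(s) are organised in Dundora, Kelbourne, not Lorford. However, the claim is an employment claim, so the 'unless' proviso supplies this condition. Condition met.
  (c) Kessit Systems has its principal place of business in Lorford. The exception is not triggered, since the claim does not concern real property. Condition met.
  (d) The claim is an employment claim, not a contract claim. Satisfied.
  → All conditions met; jurisdiction exists.

the Dundora Regional Court; the Provincial Court of Lorford; the Provincial Court of Merford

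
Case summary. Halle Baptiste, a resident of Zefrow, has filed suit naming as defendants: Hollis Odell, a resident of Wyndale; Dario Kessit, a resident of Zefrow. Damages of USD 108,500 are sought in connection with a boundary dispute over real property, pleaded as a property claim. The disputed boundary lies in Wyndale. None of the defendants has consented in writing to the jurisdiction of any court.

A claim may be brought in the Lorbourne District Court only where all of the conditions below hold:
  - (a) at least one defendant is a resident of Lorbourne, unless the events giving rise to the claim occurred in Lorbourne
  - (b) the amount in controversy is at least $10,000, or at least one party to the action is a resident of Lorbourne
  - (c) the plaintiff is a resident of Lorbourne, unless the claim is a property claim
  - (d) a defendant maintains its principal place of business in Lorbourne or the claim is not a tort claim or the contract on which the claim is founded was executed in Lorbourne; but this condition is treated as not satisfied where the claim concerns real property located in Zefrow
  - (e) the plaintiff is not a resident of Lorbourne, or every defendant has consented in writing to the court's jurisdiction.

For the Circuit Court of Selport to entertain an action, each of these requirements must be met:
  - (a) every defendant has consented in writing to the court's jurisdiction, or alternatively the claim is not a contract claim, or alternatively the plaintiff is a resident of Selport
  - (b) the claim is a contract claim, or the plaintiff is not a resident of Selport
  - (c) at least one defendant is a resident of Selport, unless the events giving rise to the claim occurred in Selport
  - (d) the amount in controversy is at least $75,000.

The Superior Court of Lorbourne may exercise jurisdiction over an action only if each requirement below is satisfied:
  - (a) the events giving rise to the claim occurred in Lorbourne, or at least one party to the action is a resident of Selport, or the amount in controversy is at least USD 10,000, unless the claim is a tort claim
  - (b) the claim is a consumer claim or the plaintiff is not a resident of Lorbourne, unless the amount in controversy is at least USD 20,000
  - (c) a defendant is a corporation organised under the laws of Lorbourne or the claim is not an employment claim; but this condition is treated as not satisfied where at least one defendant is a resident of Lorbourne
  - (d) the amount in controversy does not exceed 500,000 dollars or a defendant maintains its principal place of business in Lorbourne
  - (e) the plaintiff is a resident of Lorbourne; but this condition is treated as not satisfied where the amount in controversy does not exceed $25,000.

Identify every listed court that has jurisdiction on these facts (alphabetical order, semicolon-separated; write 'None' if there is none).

The Lorbourne District Court:
  (a) No defendant resides in Lorbourne (they reside in Wyndale, Zefrow). The proviso offers no rescue either, since the operative events occurred in Wyndale, not Lorbourne. Condition not met.
  (b) The amount in controversy is $108,500, which meets the 10,000 dollars floor, so one alternative holds. Condition met.
  (c) The plaintiff resides in Zefrow, not Lorbourne. The proviso rescues it, though: the claim is a property claim. Met.
  (d) The claim is a property claim, not a tort claim — that alternative is enough. The exception is not triggered, since the property lies in Wyndale, not Zefrow. Met.
  (e) The plaintiff resides in Zefrow, which is not Lorbourne — that alternative is enough. Condition met.
  → No jurisdiction.
The Circuit Court of Selport:
  (a) The claim is a property claim, not a contract claim, so one alternative holds. Met.
  (b) The plaintiff resides in Zefrow, which is not Selport, so one alternative holds. Met.
  (c) No defendant resides in Selport (they reside in Wyndale, Zefrow). Nor does the 'unless' clause help: the operative events occurred in Wyndale, not Selport. Condition not met.
  (d) The amount in controversy is USD 108,500, which meets the $75,000 floor. Condition met.
  → At least one condition fails; no jurisdiction.
The Superior Court of Lorbourne:
  (a) The amount in controversy is $108,500, which meets the 10,000 dollars floor, which satisfies one of the alternatives. Condition met.
  (b) The plaintiff resides in Zefrow, which is not Lorbourne, so this disjunct is met. Satisfied.
  (c) The claim is a property claim, not an employment claim — that alternative is enough. And the carve-out is inapplicable — no defendant resides in Lorbourne (they reside in Wyndale, Zefrow). Satisfied.
  (d) The amount in controversy is $108,500, within the USD 500,000 ceiling — that alternative is enough. Met.
  (e) The plaintiff resides in Zefrow, not Lorbourne. Fails.
  → At least one condition fails; no jurisdiction.

None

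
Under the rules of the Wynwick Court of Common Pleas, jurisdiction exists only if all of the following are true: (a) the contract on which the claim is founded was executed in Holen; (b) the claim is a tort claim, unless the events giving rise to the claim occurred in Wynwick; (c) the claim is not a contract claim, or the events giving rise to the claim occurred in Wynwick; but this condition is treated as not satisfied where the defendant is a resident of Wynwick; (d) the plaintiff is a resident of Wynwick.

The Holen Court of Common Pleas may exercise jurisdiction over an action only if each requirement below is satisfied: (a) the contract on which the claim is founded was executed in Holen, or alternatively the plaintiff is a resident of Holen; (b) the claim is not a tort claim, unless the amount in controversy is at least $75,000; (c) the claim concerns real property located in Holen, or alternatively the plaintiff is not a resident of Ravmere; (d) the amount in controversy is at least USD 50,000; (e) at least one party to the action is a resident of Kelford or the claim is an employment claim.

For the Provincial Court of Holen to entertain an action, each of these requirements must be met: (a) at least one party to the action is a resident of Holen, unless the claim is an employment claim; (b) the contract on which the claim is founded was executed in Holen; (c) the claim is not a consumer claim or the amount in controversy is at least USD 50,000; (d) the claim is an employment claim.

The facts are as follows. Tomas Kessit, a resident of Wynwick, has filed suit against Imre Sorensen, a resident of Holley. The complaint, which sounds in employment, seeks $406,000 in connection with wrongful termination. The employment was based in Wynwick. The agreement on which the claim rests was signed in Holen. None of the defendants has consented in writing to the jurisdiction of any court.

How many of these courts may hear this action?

3

The Wynwick Court of Common Pleas:
  (a) The contract was executed in Holen. Condition met.
  (b) The claim is an employment claim, not a tort claim. However, the operative events occurred in Wynwick, so the 'unless' proviso supplies this condition. Satisfied.
  (c) The claim is an employment claim, not a contract claim, which satisfies one of the alternatives. And the carve-out is inapplicable — the defendant resides in Holley, not Wynwick. Met.
  (d) The plaintiff resides in Wynwick. Condition met.
  → All conditions met; jurisdiction exists.
The Holen Court of Common Pleas:
  (a) The contract was executed in Holen, which satisfies one of the alternatives. Condition met.
  (b) The claim is an employment claim, not a tort claim. Met.
  (c) The plaintiff resides in Wynwick, which is not Ravmere, so one alternative holds. Satisfied.
  (d) The amount in controversy is 406,000 dollars, which meets the USD 50,000 floor. Met.
  (e) The claim is an employment claim, so one alternative holds. Met.
  → The court has jurisdiction.
The Provincial Court of Holen:
  (a) No party resides in Holen. But the claim is an employment claim, and the 'unless' clause therefore excuses the requirement. Condition met.
  (b) The contract was executed in Holen. Satisfied.
  (c) The claim is an employment claim, not a consumer claim, so one alternative holds. Condition met.
  (d) The claim is an employment claim. Condition met.
  → Jurisdiction lies.
Courts with jurisdiction: the Wynwick Court of Common Pleas, the Holen Court of Common Pleas, the Provincial Court of Holen — 3 in total.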